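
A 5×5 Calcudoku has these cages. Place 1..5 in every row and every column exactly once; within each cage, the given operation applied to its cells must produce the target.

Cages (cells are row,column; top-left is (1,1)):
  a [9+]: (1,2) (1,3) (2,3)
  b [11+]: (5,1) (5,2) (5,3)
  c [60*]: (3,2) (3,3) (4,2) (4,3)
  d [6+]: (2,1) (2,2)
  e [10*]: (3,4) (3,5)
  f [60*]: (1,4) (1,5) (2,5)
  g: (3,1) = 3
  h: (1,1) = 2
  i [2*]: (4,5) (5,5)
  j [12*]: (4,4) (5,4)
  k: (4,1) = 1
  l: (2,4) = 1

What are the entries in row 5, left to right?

5 4 2 3 1

H is a freebie, leaving (1,1) = 2.
Cage l is a single given cell; hence (2,4) = 1.
G is a freebie, so (3,1) = 3.
Cage k is given, so (4,1) = 1.
1 is placed in row 4; hence (4,5) = 2.
2 is placed in column 5; hence (5,5) = 1.
Cage d needs two cells with sum 6; hence (2,1) = 4.
Cage d needs two cells with sum 6, leaving (2,2) = 2.
Cage e needs two cells with product 10, which forces (3,4) = 2.
2 is placed in column 5, leaving (3,5) = 5.
4 is placed in column 1, leaving (5,1) = 5.
Row 5 already has 5, so (5,2) = 4.
Row 5 now contains 4, which forces (5,3) = 2.
Row 5 now contains 4, which forces (5,4) = 3.
Cage f needs product 60, leaving (1,4) = 5.
Cage f needs product 60; hence (1,5) = 4.
5 is placed in column 5, leaving (2,5) = 3.
Column 2 already has 4; hence (3,2) = 1.
Cage c needs product 60, so (3,3) = 4.
Column 4 already has 3; hence (4,4) = 4.
1 is placed in column 2, so (1,2) = 3.
Cage a needs sum 9; hence (1,3) = 1.
Row 2 now contains 3, so (2,3) = 5.
3 is placed in column 2, which forces (4,2) = 5.
Column 3 now contains 5, so (4,3) = 3.
The full grid is 2 3 1 5 4 / 4 2 5 1 3 / 3 1 4 2 5 / 1 5 3 4 2 / 5 4 2 3 1.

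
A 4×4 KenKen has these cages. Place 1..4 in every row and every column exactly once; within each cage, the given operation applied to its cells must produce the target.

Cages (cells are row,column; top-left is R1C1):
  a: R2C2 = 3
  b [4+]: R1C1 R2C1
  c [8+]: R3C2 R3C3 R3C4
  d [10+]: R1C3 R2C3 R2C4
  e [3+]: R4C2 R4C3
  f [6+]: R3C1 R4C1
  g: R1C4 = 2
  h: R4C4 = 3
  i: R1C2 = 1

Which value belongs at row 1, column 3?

4

Cage i is a single given cell, which forces R1C2 = 1.
Cage g is a single given cell; hence R1C4 = 2.
A is a freebie, which forces R2C2 = 3.
Row 2 now contains 3, so R2C4 = 4.
3 is placed in column 2, so R3C2 = 4.
Column 2 already has 1, which forces R4C2 = 2.
Row 4 now contains 2, leaving R4C3 = 1.
Cage h is a single given cell; hence R4C4 = 3.
1 is placed in row 1, leaving R1C1 = 3.
Cage d has sum 10, which forces R1C3 = 4.
Row 2 now contains 3, so R2C1 = 1.
4 is placed in row 2, which forces R2C3 = 2.
4 is placed in row 3, which forces R3C1 = 2.
Column 3 already has 1, so R3C3 = 3.
Column 4 now contains 3; hence R3C4 = 1.
Row 4 now contains 2; hence R4C1 = 4.
Filled in: 3 1 4 2 / 1 3 2 4 / 2 4 3 1 / 4 2 1 3.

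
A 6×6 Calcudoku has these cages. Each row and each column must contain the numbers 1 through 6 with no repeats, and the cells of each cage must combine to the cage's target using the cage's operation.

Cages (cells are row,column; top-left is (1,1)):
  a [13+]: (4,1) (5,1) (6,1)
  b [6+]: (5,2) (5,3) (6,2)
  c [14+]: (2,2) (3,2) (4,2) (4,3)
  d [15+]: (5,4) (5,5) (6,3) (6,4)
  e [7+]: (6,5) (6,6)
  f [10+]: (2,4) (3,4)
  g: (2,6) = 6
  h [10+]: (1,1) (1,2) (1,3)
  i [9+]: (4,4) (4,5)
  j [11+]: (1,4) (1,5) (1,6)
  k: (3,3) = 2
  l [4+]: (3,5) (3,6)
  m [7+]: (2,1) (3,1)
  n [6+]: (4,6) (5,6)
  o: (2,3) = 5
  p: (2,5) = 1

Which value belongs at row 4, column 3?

Cage o is given, leaving (2,3) = 5.
P is a freebie, which forces (2,5) = 1.
Cage g is given; hence (2,6) = 6.
K is a freebie, which forces (3,3) = 2.
1 is placed in column 5, which forces (3,5) = 3.
3 is placed in row 3, so (3,6) = 1.
Row 2 already has 6; hence (2,4) = 4.
The two cells of cage f must have sum 10, which forces (3,4) = 6.
The only place for 1 in column 1 is (1,1).
Cage j has sum 11, so (1,4) = 2.
Column 5 needs a 2, and only (6,5) is open for it.
Cage e needs two cells with sum 7, so (6,6) = 5.
Cage j needs sum 11; hence (1,5) = 6.
Column 6 already has 5, leaving (1,6) = 3.
6 is placed in column 5, so (4,5) = 4.
Row 4 already has 4, leaving (4,6) = 2.
6 is placed in column 5, which forces (5,5) = 5.
Column 6 already has 2; hence (5,6) = 4.
Row 1 now contains 3, so (1,2) = 5.
Row 1 now contains 3, so (1,3) = 4.
Column 2 already has 5; hence (3,2) = 4.
The two cells of cage i must have sum 9, so (4,4) = 5.
Row 5 now contains 4, leaving (5,2) = 2.
Cage d needs sum 15, leaving (6,3) = 6.
The two cells of cage m must have sum 7, so (2,1) = 2.
Column 2 now contains 2; hence (2,2) = 3.
Row 3 now contains 4, so (3,1) = 5.
The 4 cells of cage c must have sum 14, leaving (4,2) = 6.
Cage c needs sum 14, so (4,3) = 1.
1 is placed in column 3, which forces (5,3) = 3.
3 is placed in row 5; hence (5,4) = 1.
Row 6 now contains 6; hence (6,1) = 4.
Column 2 already has 3, which forces (6,2) = 1.
Column 4 now contains 1; hence (6,4) = 3.
Row 4 now contains 6; hence (4,1) = 3.
3 is placed in row 5; hence (5,1) = 6.
Completed grid: 1 5 4 2 6 3 / 2 3 5 4 1 6 / 5 4 2 6 3 1 / 3 6 1 5 4 2 / 6 2 3 1 5 4 / 4 1 6 3 2 5.

1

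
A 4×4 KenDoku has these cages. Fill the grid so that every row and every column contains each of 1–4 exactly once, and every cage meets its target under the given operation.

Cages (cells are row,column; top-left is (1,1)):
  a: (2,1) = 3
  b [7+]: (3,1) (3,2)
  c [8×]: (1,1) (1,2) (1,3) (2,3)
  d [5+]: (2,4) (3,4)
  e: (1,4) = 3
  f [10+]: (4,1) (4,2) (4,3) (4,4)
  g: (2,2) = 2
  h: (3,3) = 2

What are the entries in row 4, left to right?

1 4 3 2

E is a freebie, leaving (1,4) = 3.
Cage a is given, so (2,1) = 3.
Cage g is given; hence (2,2) = 2.
The 4 cells of cage c must have product 8, so (2,3) = 1.
Row 2 now contains 1, which forces (2,4) = 4.
3 is placed in column 1, which forces (3,1) = 4.
4 is placed in row 3, so (3,2) = 3.
H is a freebie; hence (3,3) = 2.
Row 3 already has 2, which forces (3,4) = 1.
Column 4 now contains 1, so (4,4) = 2.
Cage c needs product 8, which forces (1,1) = 2.
Cage c has product 8, so (1,2) = 1.
Column 3 already has 2; hence (1,3) = 4.
Row 4 already has 2, which forces (4,1) = 1.
Cage f needs sum 10, leaving (4,2) = 4.
The 4 cells of cage f must have sum 10, so (4,3) = 3.
Completed grid: 2 1 4 3 / 3 2 1 4 / 4 3 2 1 / 1 4 3 2.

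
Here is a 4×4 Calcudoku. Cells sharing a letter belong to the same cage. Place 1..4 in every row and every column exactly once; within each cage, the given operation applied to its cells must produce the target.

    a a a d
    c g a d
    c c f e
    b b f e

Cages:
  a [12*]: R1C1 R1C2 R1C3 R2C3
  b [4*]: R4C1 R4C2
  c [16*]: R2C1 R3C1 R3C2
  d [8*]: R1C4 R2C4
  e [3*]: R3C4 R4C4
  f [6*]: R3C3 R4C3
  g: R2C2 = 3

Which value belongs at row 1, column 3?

4

Cage g is a single given cell, leaving R2C2 = 3.
In row 2, 1 can only go at R2C3, so R2C3 = 1.
Row 1 needs a 2, and only R1C4 is open for it.
Column 4 now contains 2, which forces R2C4 = 4.
Row 2 now contains 4, so R2C1 = 2.
The 3 cells of cage c must have product 16, so R3C1 = 4.
The 3 cells of cage c must have product 16; hence R3C2 = 2.
Row 3 now contains 2, so R3C3 = 3.
3 is placed in row 3, so R3C4 = 1.
4 is placed in column 1, so R4C1 = 1.
Row 4 already has 1; hence R4C2 = 4.
Column 3 already has 3; hence R4C3 = 2.
Column 4 now contains 1, so R4C4 = 3.
Column 1 now contains 1, which forces R1C1 = 3.
4 is placed in column 2, leaving R1C2 = 1.
Column 3 already has 3, so R1C3 = 4.
The full grid is 3 1 4 2 / 2 3 1 4 / 4 2 3 1 / 1 4 2 3.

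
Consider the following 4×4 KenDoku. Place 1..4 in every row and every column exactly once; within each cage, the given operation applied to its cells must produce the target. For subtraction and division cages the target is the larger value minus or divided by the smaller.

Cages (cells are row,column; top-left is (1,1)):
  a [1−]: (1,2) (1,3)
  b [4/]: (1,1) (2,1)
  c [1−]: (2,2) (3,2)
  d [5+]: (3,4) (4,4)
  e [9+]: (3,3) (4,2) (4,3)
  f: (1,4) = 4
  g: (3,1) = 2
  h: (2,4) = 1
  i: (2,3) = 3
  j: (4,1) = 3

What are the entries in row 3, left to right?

2 1 4 3

Cage f is given, leaving (1,4) = 4.
Cage i is a single given cell, which forces (2,3) = 3.
H is a freebie; hence (2,4) = 1.
Cage g is a single given cell, so (3,1) = 2.
Row 3 already has 2; hence (3,3) = 4.
Row 3 already has 2; hence (3,4) = 3.
J is a freebie, which forces (4,1) = 3.
Column 4 now contains 3, leaving (4,4) = 2.
4 is placed in row 1, which forces (1,1) = 1.
Row 1 already has 1, which forces (1,3) = 2.
Row 2 now contains 1, which forces (2,1) = 4.
The two cells of cage c must have difference 1, leaving (2,2) = 2.
Row 3 already has 3, so (3,2) = 1.
Row 4 already has 2; hence (4,2) = 4.
Row 4 already has 2, leaving (4,3) = 1.
Row 1 already has 2, so (1,2) = 3.
The full grid is 1 3 2 4 / 4 2 3 1 / 2 1 4 3 / 3 4 1 2.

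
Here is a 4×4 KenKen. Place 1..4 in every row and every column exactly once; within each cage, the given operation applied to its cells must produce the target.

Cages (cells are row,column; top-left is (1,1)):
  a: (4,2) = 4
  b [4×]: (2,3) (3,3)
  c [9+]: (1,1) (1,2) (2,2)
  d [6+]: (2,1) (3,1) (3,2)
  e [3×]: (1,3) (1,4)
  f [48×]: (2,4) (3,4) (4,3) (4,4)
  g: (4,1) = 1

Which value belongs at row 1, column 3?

Cage g is a single given cell; hence (4,1) = 1.
Cage a is a single given cell, which forces (4,2) = 4.
4 is placed in row 4, leaving (4,3) = 2.
4 is placed in row 4, so (4,4) = 3.
Cage c needs sum 9; hence (1,1) = 4.
Cage e's pair has product 3; hence (1,3) = 3.
Column 4 now contains 3; hence (1,4) = 1.
Cage d needs sum 6, which forces (3,2) = 1.
1 is placed in row 3; hence (3,3) = 4.
4 is placed in row 3, which forces (3,4) = 2.
Row 1 already has 3, which forces (1,2) = 2.
The 3 cells of cage d must have sum 6, so (2,1) = 2.
Cage c has sum 9, so (2,2) = 3.
Column 3 now contains 4, leaving (2,3) = 1.
Column 4 already has 2, leaving (2,4) = 4.
Row 3 already has 2, leaving (3,1) = 3.
Filled in: 4 2 3 1 / 2 3 1 4 / 3 1 4 2 / 1 4 2 3.

3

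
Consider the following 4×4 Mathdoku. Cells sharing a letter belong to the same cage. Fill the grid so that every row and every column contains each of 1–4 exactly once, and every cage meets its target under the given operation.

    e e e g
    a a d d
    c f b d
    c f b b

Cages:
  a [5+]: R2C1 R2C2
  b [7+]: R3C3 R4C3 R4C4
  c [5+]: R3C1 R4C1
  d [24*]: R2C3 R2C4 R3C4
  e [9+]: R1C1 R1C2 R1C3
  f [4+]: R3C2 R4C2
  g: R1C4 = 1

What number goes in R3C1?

2

Cage g is a single given cell; hence R1C4 = 1.
Row 2 needs a 1, and only R2C1 is open for it.
Cage a's pair has sum 5, leaving R2C2 = 4.
Column 2 already has 4, leaving R1C2 = 2.
The 3 cells of cage d must have product 24, so R3C4 = 4.
Row 4 needs a 4, and only R4C3 is open for it.
Cage e needs sum 9, so R1C1 = 4.
4 is placed in column 3, which forces R1C3 = 3.
Column 3 now contains 3; hence R2C3 = 2.
Row 2 now contains 2, so R2C4 = 3.
Cage b has sum 7, so R3C3 = 1.
The 3 cells of cage b must have sum 7, so R4C4 = 2.
Cage c needs two cells with sum 5, so R3C1 = 2.
Row 3 already has 1, which forces R3C2 = 3.
Row 4 now contains 2, leaving R4C1 = 3.
The two cells of cage f must have sum 4, leaving R4C2 = 1.
Filled in: 4 2 3 1 / 1 4 2 3 / 2 3 1 4 / 3 1 4 2.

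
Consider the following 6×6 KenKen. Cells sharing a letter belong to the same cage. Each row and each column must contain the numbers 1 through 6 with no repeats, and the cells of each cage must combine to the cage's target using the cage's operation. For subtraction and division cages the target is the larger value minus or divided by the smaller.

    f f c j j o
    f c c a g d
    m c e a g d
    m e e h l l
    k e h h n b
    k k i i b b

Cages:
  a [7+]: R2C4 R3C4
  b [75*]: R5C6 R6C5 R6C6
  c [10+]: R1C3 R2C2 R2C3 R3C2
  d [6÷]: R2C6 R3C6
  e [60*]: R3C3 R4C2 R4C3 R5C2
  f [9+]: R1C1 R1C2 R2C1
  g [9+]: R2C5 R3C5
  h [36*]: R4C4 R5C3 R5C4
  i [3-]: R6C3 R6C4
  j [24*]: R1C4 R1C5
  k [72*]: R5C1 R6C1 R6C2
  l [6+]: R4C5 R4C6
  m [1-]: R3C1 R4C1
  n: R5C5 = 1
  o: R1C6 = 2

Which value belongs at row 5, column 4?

4

O is a freebie, which forces R1C6 = 2.
Cage n is a single given cell, so R5C5 = 1.
Cage b needs product 75, so R5C6 = 5.
Cage b has product 75, so R6C5 = 5.
The 3 cells of cage b must have product 75; hence R6C6 = 3.
Cage l's pair has sum 6, which forces R4C5 = 2.
Cage l needs two cells with sum 6, leaving R4C6 = 4.
In row 6, 2 can only go at R6C1, so R6C1 = 2.
Cage k has product 72, so R5C1 = 6.
Cage k needs product 72, leaving R6C2 = 6.
Cage m needs two cells with difference 1; hence R3C1 = 4.
In column 5, 4 can only go at R1C5, so R1C5 = 4.
Row 1 already has 4, which forces R1C4 = 6.
Column 4 now contains 6, which forces R4C4 = 3.
3 is placed in row 4; hence R4C1 = 5.
Row 4 now contains 5; hence R4C2 = 1.
1 is placed in row 4, leaving R4C3 = 6.
Cage h has product 36, so R5C3 = 3.
Cage h needs product 36, leaving R5C4 = 4.
Column 4 already has 4, leaving R6C4 = 1.
The 3 cells of cage f must have sum 9, leaving R1C2 = 5.
Cage c needs sum 10, leaving R1C3 = 1.
The 4 cells of cage e must have product 60, so R3C3 = 5.
5 is placed in row 3, so R3C4 = 2.
Row 5 now contains 4; hence R5C2 = 2.
Row 6 now contains 1, which forces R6C3 = 4.
Row 1 now contains 1; hence R1C1 = 3.
Cage f needs sum 9, so R2C1 = 1.
Cage c has sum 10, so R2C2 = 4.
Column 3 already has 4, so R2C3 = 2.
Column 4 already has 2, which forces R2C4 = 5.
Row 2 now contains 1; hence R2C6 = 6.
2 is placed in row 3; hence R3C2 = 3.
3 is placed in row 3, so R3C5 = 6.
Column 6 now contains 6, which forces R3C6 = 1.
Row 2 already has 6, which forces R2C5 = 3.
Filled in: 3 5 1 6 4 2 / 1 4 2 5 3 6 / 4 3 5 2 6 1 / 5 1 6 3 2 4 / 6 2 3 4 1 5 / 2 6 4 1 5 3.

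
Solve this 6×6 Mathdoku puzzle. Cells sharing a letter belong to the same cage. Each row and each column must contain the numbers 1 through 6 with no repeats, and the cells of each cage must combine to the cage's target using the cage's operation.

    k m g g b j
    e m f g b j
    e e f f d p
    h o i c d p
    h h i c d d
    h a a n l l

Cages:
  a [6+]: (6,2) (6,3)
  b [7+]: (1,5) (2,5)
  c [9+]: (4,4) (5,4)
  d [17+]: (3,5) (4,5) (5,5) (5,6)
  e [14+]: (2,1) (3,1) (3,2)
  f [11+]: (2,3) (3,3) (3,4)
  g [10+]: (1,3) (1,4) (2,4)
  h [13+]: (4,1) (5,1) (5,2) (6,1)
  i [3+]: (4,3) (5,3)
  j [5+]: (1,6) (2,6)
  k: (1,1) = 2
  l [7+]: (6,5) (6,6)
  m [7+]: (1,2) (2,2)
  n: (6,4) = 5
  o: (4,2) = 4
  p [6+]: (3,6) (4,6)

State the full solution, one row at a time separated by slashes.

Cage k is given, which forces (1,1) = 2.
Cage o is a single given cell; hence (4,2) = 4.
Cage n is given, so (6,4) = 5.
Cage a's pair has sum 6, which forces (6,2) = 2.
The two cells of cage a must have sum 6, leaving (6,3) = 4.
In row 6, 3 can only go at (6,1), so (6,1) = 3.
Cage g has sum 10, leaving (1,3) = 5.
The 3 cells of cage f must have sum 11, so (3,4) = 2.
The only place for 2 in row 2 is (2,6).
The two cells of cage j must have sum 5, leaving (1,6) = 3.
The only place for 4 in row 2 is (2,4).
4 is placed in column 4, so (1,4) = 1.
Row 1 now contains 1, so (1,2) = 6.
6 is placed in row 1, leaving (1,5) = 4.
The two cells of cage m must have sum 7; hence (2,2) = 1.
Row 2 now contains 1, which forces (2,5) = 3.
Row 2 already has 3, so (2,3) = 6.
The 3 cells of cage f must have sum 11, which forces (3,3) = 3.
Row 2 now contains 6; hence (2,1) = 5.
Cage e has sum 14, which forces (3,1) = 4.
Row 3 now contains 3; hence (3,2) = 5.
Row 3 now contains 5; hence (3,6) = 1.
Column 6 already has 1; hence (4,6) = 5.
Column 2 already has 5, so (5,2) = 3.
3 is placed in row 5; hence (5,4) = 6.
5 is placed in column 6, so (5,6) = 4.
Column 6 already has 1; hence (6,6) = 6.
Row 3 now contains 1; hence (3,5) = 6.
The 4 cells of cage h must have sum 13; hence (4,1) = 6.
Column 4 already has 6; hence (4,4) = 3.
Cage d needs sum 17; hence (4,5) = 2.
Row 5 already has 6, which forces (5,1) = 1.
Row 5 already has 1, leaving (5,3) = 2.
The 4 cells of cage d must have sum 17, so (5,5) = 5.
Row 6 now contains 6, leaving (6,5) = 1.
2 is placed in row 4, so (4,3) = 1.

2 6 5 1 4 3 / 5 1 6 4 3 2 / 4 5 3 2 6 1 / 6 4 1 3 2 5 / 1 3 2 6 5 4 / 3 2 4 5 1 6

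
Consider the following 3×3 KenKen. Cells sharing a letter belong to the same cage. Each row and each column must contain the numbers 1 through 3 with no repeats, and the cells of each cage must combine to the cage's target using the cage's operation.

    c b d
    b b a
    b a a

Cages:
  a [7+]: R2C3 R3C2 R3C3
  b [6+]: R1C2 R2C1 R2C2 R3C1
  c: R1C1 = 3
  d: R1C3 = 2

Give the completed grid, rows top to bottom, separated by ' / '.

Cage c is a single given cell, leaving R1C1 = 3.
Cage d is a single given cell, which forces R1C3 = 2.
Column 3 already has 2; hence R2C3 = 3.
3 is placed in column 3, which forces R3C3 = 1.
2 is placed in row 1, which forces R1C2 = 1.
Cage b needs sum 6, leaving R2C1 = 1.
Cage b has sum 6; hence R2C2 = 2.
Row 3 now contains 1, so R3C1 = 2.
Cage a needs sum 7, which forces R3C2 = 3.

3 1 2 / 1 2 3 / 2 3 1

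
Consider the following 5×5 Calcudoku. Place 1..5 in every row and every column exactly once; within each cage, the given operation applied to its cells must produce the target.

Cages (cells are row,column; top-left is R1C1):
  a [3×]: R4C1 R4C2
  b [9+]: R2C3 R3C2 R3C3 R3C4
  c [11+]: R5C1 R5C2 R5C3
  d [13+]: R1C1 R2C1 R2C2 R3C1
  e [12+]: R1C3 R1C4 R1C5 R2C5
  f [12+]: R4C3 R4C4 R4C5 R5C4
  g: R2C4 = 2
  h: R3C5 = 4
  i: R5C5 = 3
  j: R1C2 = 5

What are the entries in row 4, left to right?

Cage j is a single given cell, which forces R1C2 = 5.
G is a freebie; hence R2C4 = 2.
Cage h is a single given cell, so R3C5 = 4.
Cage i is a single given cell, which forces R5C5 = 3.
Cage e has sum 12; hence R2C5 = 5.
The only place for 3 in row 1 is R1C1.
The 4 cells of cage d must have sum 13, which forces R3C1 = 5.
Column 1 now contains 3, leaving R4C1 = 1.
The two cells of cage a must have product 3, leaving R4C2 = 3.
Row 4 now contains 1, which forces R4C5 = 2.
Cage e needs sum 12, so R1C3 = 2.
The 4 cells of cage e must have sum 12, which forces R1C4 = 4.
Column 5 already has 2; hence R1C5 = 1.
Column 1 already has 1, so R2C1 = 4.
Cage d needs sum 13, which forces R2C2 = 1.
Cage b needs sum 9, which forces R2C3 = 3.
Column 2 now contains 1, leaving R3C2 = 2.
2 is placed in column 3, which forces R3C3 = 1.
The 4 cells of cage b must have sum 9; hence R3C4 = 3.
4 is placed in column 4; hence R4C4 = 5.
Column 1 now contains 4, leaving R5C1 = 2.
Column 2 now contains 2, so R5C2 = 4.
The 3 cells of cage c must have sum 11; hence R5C3 = 5.
Cage f needs sum 12, so R5C4 = 1.
5 is placed in row 4, which forces R4C3 = 4.
The full grid is 3 5 2 4 1 / 4 1 3 2 5 / 5 2 1 3 4 / 1 3 4 5 2 / 2 4 5 1 3.

1 3 4 5 2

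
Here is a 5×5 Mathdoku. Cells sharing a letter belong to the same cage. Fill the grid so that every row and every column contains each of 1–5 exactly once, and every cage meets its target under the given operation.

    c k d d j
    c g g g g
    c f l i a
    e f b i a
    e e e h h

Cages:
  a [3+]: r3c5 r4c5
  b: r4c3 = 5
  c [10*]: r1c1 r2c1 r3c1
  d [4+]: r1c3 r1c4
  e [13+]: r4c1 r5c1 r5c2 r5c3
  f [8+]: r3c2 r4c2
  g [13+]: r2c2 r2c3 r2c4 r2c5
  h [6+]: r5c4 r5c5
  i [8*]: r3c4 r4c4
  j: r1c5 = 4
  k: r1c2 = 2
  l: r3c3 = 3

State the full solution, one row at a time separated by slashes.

K is a freebie, which forces r1c2 = 2.
J is a freebie, so r1c5 = 4.
Cage l is a single given cell, so r3c3 = 3.
Cage b is given, which forces r4c3 = 5.
Column 3 already has 3, which forces r1c3 = 1.
The two cells of cage d must have sum 4, which forces r1c4 = 3.
1 is placed in column 3, which forces r2c3 = 4.
3 is placed in row 3, so r3c2 = 5.
Row 4 now contains 5, which forces r4c2 = 3.
Column 3 now contains 4, which forces r5c3 = 2.
Row 1 now contains 1; hence r1c1 = 5.
Column 2 already has 3, which forces r2c2 = 1.
Cage g needs sum 13, so r2c4 = 5.
Cage g needs sum 13, leaving r2c5 = 3.
Column 1 now contains 5, leaving r5c1 = 3.
Cage e needs sum 13, so r5c2 = 4.
Column 4 now contains 5, so r5c4 = 1.
1 is placed in row 5, so r5c5 = 5.
1 is placed in row 2; hence r2c1 = 2.
The 3 cells of cage c must have product 10, which forces r3c1 = 1.
1 is placed in row 3, which forces r3c5 = 2.
Cage e needs sum 13, leaving r4c1 = 4.
Row 4 now contains 4, so r4c4 = 2.
Column 5 already has 2; hence r4c5 = 1.
Row 3 now contains 2, so r3c4 = 4.

5 2 1 3 4 / 2 1 4 5 3 / 1 5 3 4 2 / 4 3 5 2 1 / 3 4 2 1 5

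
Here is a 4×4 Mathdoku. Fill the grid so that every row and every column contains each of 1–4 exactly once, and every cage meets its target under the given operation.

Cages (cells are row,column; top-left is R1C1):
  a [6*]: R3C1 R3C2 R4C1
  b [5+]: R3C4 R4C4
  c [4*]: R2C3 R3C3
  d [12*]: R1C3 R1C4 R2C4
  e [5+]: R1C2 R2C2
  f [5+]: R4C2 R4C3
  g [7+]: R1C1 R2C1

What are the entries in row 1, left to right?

Cage a has product 6, which forces R3C2 = 3.
Column 2 already has 3, so R4C2 = 2.
Row 4 now contains 2, leaving R4C3 = 3.
Column 3 now contains 3; hence R1C3 = 2.
Cage d has product 12, which forces R1C4 = 3.
The 3 cells of cage d must have product 12, so R2C4 = 2.
The 3 cells of cage a must have product 6, so R3C1 = 2.
Row 4 now contains 2, which forces R4C1 = 1.
1 is placed in row 4; hence R4C4 = 4.
3 is placed in row 1, leaving R1C1 = 4.
Row 1 already has 4, which forces R1C2 = 1.
Cage g needs two cells with sum 7, leaving R2C1 = 3.
1 is placed in column 2; hence R2C2 = 4.
Row 2 already has 4, leaving R2C3 = 1.
Column 3 now contains 1, so R3C3 = 4.
Column 4 already has 4, which forces R3C4 = 1.
The full grid is 4 1 2 3 / 3 4 1 2 / 2 3 4 1 / 1 2 3 4.

4 1 2 3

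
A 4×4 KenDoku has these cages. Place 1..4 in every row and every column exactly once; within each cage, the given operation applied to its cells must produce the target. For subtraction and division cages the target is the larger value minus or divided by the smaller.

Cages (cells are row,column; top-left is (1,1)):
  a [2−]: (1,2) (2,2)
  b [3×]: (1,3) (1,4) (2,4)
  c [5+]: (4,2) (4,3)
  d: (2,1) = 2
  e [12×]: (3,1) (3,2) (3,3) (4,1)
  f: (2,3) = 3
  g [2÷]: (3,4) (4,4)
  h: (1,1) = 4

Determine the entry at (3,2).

1

Cage h is given; hence (1,1) = 4.
Cage b needs product 3, leaving (1,3) = 1.
Cage b needs product 3, so (1,4) = 3.
Cage d is given, which forces (2,1) = 2.
Cage f is a single given cell, so (2,3) = 3.
Cage b has product 3; hence (2,4) = 1.
Column 1 already has 2, so (4,1) = 1.
Row 1 now contains 3, so (1,2) = 2.
Row 2 now contains 1, so (2,2) = 4.
Column 1 already has 1, so (3,1) = 3.
Cage e needs product 12; hence (3,2) = 1.
Cage e has product 12, which forces (3,3) = 4.
4 is placed in row 3, which forces (3,4) = 2.
Cage c needs two cells with sum 5, leaving (4,2) = 3.
Cage c's pair has sum 5, so (4,3) = 2.
Column 4 already has 2; hence (4,4) = 4.
The full grid is 4 2 1 3 / 2 4 3 1 / 3 1 4 2 / 1 3 2 4.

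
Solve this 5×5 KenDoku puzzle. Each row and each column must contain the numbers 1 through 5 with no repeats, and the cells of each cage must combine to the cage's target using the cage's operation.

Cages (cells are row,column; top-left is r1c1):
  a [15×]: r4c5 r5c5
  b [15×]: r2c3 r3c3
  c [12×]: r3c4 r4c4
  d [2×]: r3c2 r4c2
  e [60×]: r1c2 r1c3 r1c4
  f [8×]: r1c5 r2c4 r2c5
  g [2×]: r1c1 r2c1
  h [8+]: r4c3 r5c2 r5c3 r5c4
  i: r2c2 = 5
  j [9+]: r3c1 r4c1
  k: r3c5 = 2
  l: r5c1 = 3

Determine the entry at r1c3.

4

I is a freebie, which forces r2c2 = 5.
5 is placed in row 2; hence r2c3 = 3.
3 is placed in column 3; hence r3c3 = 5.
K is a freebie, leaving r3c5 = 2.
Cage l is given, leaving r5c1 = 3.
Row 5 already has 3; hence r5c5 = 5.
Cage e needs product 60, leaving r1c2 = 3.
Column 3 now contains 5; hence r1c3 = 4.
Cage e needs product 60, so r1c4 = 5.
4 is placed in row 1, leaving r1c5 = 1.
Cage f needs product 8, leaving r2c4 = 2.
Column 5 now contains 1, which forces r2c5 = 4.
Row 3 already has 5; hence r3c1 = 4.
2 is placed in row 3, so r3c2 = 1.
Row 3 now contains 4, which forces r3c4 = 3.
The two cells of cage j must have sum 9; hence r4c1 = 5.
Cage d's pair has product 2, which forces r4c2 = 2.
Cage h needs sum 8, leaving r4c3 = 1.
Column 4 already has 3, so r4c4 = 4.
5 is placed in column 5, which forces r4c5 = 3.
2 is placed in column 2, which forces r5c2 = 4.
Column 3 now contains 4, leaving r5c3 = 2.
4 is placed in column 4; hence r5c4 = 1.
1 is placed in row 1; hence r1c1 = 2.
Row 2 now contains 2; hence r2c1 = 1.
The full grid is 2 3 4 5 1 / 1 5 3 2 4 / 4 1 5 3 2 / 5 2 1 4 3 / 3 4 2 1 5.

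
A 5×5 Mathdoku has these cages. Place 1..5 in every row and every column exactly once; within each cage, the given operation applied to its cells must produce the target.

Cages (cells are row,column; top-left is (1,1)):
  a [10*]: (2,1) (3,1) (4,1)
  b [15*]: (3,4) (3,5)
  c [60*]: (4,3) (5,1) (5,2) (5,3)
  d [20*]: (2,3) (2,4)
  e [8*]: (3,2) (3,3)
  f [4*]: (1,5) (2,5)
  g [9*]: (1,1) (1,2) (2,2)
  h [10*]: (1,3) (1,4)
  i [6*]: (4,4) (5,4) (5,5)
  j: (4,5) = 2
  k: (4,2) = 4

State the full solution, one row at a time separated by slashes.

3 1 2 5 4 / 2 3 5 4 1 / 1 2 4 3 5 / 5 4 3 1 2 / 4 5 1 2 3

Cage g has product 9, leaving (1,1) = 3.
The 3 cells of cage g must have product 9, leaving (1,2) = 1.
Row 1 already has 1, which forces (1,5) = 4.
Cage g has product 9, which forces (2,2) = 3.
4 is placed in column 5, so (2,5) = 1.
Cage k is given, so (4,2) = 4.
J is a freebie, which forces (4,5) = 2.
2 is placed in column 5, which forces (5,5) = 3.
Column 2 already has 4; hence (3,2) = 2.
Cage e's pair has product 8, so (3,3) = 4.
Cage b's pair has product 15; hence (3,4) = 3.
Column 5 already has 3; hence (3,5) = 5.
Cage c needs product 60, leaving (4,3) = 3.
Cage i needs product 6; hence (4,4) = 1.
Cage c needs product 60; hence (5,2) = 5.
Column 3 already has 4, which forces (5,3) = 1.
Cage i needs product 6, which forces (5,4) = 2.
Cage h's pair has product 10, which forces (1,3) = 2.
Column 4 now contains 2, so (1,4) = 5.
Cage a has product 10; hence (2,1) = 2.
Column 3 already has 4; hence (2,3) = 5.
Cage d needs two cells with product 20, so (2,4) = 4.
5 is placed in row 3; hence (3,1) = 1.
Row 4 now contains 1, so (4,1) = 5.
Row 5 already has 1, leaving (5,1) = 4.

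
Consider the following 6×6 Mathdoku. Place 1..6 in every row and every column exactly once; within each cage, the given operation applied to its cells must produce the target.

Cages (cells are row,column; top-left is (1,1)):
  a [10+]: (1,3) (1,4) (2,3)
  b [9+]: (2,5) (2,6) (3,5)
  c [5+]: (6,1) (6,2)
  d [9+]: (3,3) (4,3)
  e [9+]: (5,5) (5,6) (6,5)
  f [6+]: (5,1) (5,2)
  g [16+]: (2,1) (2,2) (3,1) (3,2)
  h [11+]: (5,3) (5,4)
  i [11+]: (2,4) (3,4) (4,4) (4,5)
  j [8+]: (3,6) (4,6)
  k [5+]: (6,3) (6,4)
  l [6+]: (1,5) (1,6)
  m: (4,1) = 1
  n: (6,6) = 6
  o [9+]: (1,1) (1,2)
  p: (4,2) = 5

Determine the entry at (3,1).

6

Cage m is given, so (4,1) = 1.
Cage p is given, so (4,2) = 5.
Cage n is given, so (6,6) = 6.
Cage j needs two cells with sum 8, so (3,6) = 5.
The two cells of cage j must have sum 8, so (4,6) = 3.
Cage d's pair has sum 9; hence (3,3) = 3.
Cage d's pair has sum 9, which forces (4,3) = 6.
6 is placed in column 3; hence (5,3) = 5.
Row 5 already has 5; hence (5,4) = 6.
Row 5 needs a 3, and only (5,5) is open for it.
Row 5 needs a 1, and only (5,6) is open for it.
Cage e has sum 9, which forces (6,5) = 5.
The only place for 1 in row 1 is (1,3).
Cage a has sum 10, leaving (1,4) = 5.
Column 3 now contains 1, leaving (2,3) = 4.
Row 2 already has 4, which forces (2,6) = 2.
Column 3 already has 4; hence (6,3) = 2.
Cage l needs two cells with sum 6, leaving (1,5) = 2.
Column 6 already has 2, so (1,6) = 4.
Column 5 now contains 2, which forces (4,5) = 4.
Cage c needs two cells with sum 5, leaving (6,1) = 4.
The two cells of cage c must have sum 5; hence (6,2) = 1.
Cage k's pair has sum 5; hence (6,4) = 3.
Cage g has sum 16, leaving (2,1) = 5.
The 4 cells of cage g must have sum 16; hence (2,2) = 3.
3 is placed in column 4, leaving (2,4) = 1.
Row 2 already has 1; hence (2,5) = 6.
Cage i needs sum 11, leaving (3,4) = 4.
Column 5 already has 6; hence (3,5) = 1.
4 is placed in row 4, which forces (4,4) = 2.
Column 1 already has 4, which forces (5,1) = 2.
The two cells of cage f must have sum 6, leaving (5,2) = 4.
Cage o's pair has sum 9; hence (1,1) = 3.
3 is placed in column 2, leaving (1,2) = 6.
Column 1 already has 2, leaving (3,1) = 6.
Cage g has sum 16, leaving (3,2) = 2.
The full grid is 3 6 1 5 2 4 / 5 3 4 1 6 2 / 6 2 3 4 1 5 / 1 5 6 2 4 3 / 2 4 5 6 3 1 / 4 1 2 3 5 6.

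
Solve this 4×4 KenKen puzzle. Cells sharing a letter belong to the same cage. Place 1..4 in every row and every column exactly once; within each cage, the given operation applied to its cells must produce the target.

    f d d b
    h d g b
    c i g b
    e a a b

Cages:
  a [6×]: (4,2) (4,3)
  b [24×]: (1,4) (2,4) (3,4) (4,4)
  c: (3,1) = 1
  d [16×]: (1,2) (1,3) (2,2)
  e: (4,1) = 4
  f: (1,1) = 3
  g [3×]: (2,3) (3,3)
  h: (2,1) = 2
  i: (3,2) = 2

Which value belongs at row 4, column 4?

1

Cage f is a single given cell, so (1,1) = 3.
Cage h is given; hence (2,1) = 2.
Row 2 already has 2; hence (2,2) = 4.
Cage c is a single given cell, which forces (3,1) = 1.
Cage i is a single given cell, which forces (3,2) = 2.
Row 3 now contains 1; hence (3,3) = 3.
3 is placed in row 3, leaving (3,4) = 4.
E is a freebie, which forces (4,1) = 4.
Column 2 already has 2; hence (4,2) = 3.
3 is placed in column 3; hence (4,3) = 2.
2 is placed in row 4, so (4,4) = 1.
Column 2 already has 4, so (1,2) = 1.
Column 3 now contains 2, so (1,3) = 4.
1 is placed in column 4, leaving (1,4) = 2.
3 is placed in column 3, leaving (2,3) = 1.
1 is placed in column 4, leaving (2,4) = 3.
The full grid is 3 1 4 2 / 2 4 1 3 / 1 2 3 4 / 4 3 2 1.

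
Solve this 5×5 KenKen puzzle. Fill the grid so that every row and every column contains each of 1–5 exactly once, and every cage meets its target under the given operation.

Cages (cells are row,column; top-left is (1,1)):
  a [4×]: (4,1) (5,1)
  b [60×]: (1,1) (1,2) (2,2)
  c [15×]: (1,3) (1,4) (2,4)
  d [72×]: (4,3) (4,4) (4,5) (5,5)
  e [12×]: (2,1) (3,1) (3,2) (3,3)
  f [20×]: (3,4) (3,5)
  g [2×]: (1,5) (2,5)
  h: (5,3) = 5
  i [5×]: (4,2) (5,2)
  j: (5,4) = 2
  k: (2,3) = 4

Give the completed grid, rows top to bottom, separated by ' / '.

K is a freebie, which forces (2,3) = 4.
Cage h is given, which forces (5,3) = 5.
J is a freebie, so (5,4) = 2.
Cage d has product 72, which forces (5,5) = 3.
Cage i needs two cells with product 5; hence (4,2) = 5.
Row 5 already has 5; hence (5,2) = 1.
Cage b has product 60, which forces (1,1) = 5.
Cage b has product 60, so (1,2) = 4.
Column 2 already has 5, so (2,2) = 3.
Column 2 already has 3, so (3,2) = 2.
The two cells of cage a must have product 4, leaving (4,1) = 1.
1 is placed in row 5, so (5,1) = 4.
1 is placed in column 1, leaving (2,1) = 2.
Cage c needs product 15; hence (2,4) = 5.
2 is placed in row 2, which forces (2,5) = 1.
Column 1 now contains 4; hence (3,1) = 3.
Cage e needs product 12; hence (3,3) = 1.
Column 4 now contains 5, which forces (3,4) = 4.
4 is placed in row 3, so (3,5) = 5.
4 is placed in column 4, so (4,4) = 3.
Column 3 now contains 1, leaving (1,3) = 3.
3 is placed in column 4, so (1,4) = 1.
1 is placed in column 5; hence (1,5) = 2.
3 is placed in row 4, which forces (4,3) = 2.
Cage d needs product 72, leaving (4,5) = 4.

5 4 3 1 2 / 2 3 4 5 1 / 3 2 1 4 5 / 1 5 2 3 4 / 4 1 5 2 3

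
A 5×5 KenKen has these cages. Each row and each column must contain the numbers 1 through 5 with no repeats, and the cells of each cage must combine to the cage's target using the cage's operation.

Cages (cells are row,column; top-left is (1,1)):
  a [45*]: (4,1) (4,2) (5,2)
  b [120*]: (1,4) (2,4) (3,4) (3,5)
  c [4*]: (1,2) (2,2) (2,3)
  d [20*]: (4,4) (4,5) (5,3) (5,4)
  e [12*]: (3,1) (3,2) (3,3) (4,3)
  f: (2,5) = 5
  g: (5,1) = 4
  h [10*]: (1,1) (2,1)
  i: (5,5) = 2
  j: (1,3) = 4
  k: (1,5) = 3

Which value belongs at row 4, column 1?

3

Cage j is a single given cell, so (1,3) = 4.
K is a freebie; hence (1,5) = 3.
Cage f is given, which forces (2,5) = 5.
Cage a has product 45, leaving (4,1) = 3.
Cage a needs product 45, so (4,2) = 5.
Cage g is a single given cell, which forces (5,1) = 4.
Cage a has product 45; hence (5,2) = 3.
Cage i is given, so (5,5) = 2.
The two cells of cage h must have product 10; hence (1,1) = 5.
Row 1 already has 5, leaving (1,4) = 2.
5 is placed in row 2, which forces (2,1) = 2.
Row 2 now contains 2; hence (2,3) = 1.
Column 4 now contains 2; hence (2,4) = 3.
Column 1 now contains 2, leaving (3,1) = 1.
The 4 cells of cage e must have product 12; hence (3,3) = 3.
Column 4 now contains 3, leaving (3,4) = 5.
Column 5 already has 2, leaving (3,5) = 4.
Column 3 already has 1, leaving (4,3) = 2.
4 is placed in column 5; hence (4,5) = 1.
Column 3 already has 1, which forces (5,3) = 5.
Column 4 now contains 5, so (5,4) = 1.
Row 1 already has 2; hence (1,2) = 1.
Row 2 now contains 1, which forces (2,2) = 4.
Row 3 now contains 4; hence (3,2) = 2.
Row 4 now contains 1, leaving (4,4) = 4.
Filled in: 5 1 4 2 3 / 2 4 1 3 5 / 1 2 3 5 4 / 3 5 2 4 1 / 4 3 5 1 2.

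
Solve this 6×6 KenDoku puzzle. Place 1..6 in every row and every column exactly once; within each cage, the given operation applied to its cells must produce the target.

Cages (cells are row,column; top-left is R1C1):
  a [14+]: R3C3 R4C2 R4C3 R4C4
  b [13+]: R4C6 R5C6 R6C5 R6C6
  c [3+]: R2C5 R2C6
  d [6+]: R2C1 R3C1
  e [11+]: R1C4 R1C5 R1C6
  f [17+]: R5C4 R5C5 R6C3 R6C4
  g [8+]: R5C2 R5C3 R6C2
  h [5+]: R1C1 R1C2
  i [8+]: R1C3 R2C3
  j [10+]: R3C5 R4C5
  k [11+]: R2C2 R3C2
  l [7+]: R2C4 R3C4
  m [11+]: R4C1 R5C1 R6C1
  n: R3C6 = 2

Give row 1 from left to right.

4 1 5 2 3 6

Cage n is a single given cell, so R3C6 = 2.
Cage c's pair has sum 3, which forces R2C5 = 2.
Column 6 now contains 2; hence R2C6 = 1.
Row 2 now contains 1, so R2C1 = 5.
Row 2 now contains 5, leaving R2C2 = 6.
Row 2 now contains 6, leaving R2C3 = 3.
Row 2 now contains 3, leaving R2C4 = 4.
Cage d needs two cells with sum 6, leaving R3C1 = 1.
Column 2 now contains 6, which forces R3C2 = 5.
Row 3 already has 1, which forces R3C4 = 3.
Cage b needs sum 13, which forces R6C5 = 1.
Cage i needs two cells with sum 8; hence R1C3 = 5.
The only place for 4 in column 1 is R1C1.
Cage h needs two cells with sum 5; hence R1C2 = 1.
Cage e has sum 11; hence R1C4 = 2.
The only place for 3 in column 5 is R1C5.
3 is placed in row 1, which forces R1C6 = 6.
Column 5 needs a 5, and only R5C5 is open for it.
The 4 cells of cage f must have sum 17; hence R5C4 = 1.
Cage f needs sum 17, which forces R6C3 = 6.
Cage f has sum 17; hence R6C4 = 5.
Column 3 now contains 6, leaving R3C3 = 4.
Row 3 already has 4; hence R3C5 = 6.
Cage a needs sum 14, leaving R4C2 = 3.
Cage a needs sum 14, leaving R4C3 = 1.
5 is placed in column 4; hence R4C4 = 6.
Column 5 now contains 6, leaving R4C5 = 4.
Cage b has sum 13, so R4C6 = 5.
Cage g has sum 8, so R5C2 = 4.
Row 5 now contains 1, which forces R5C3 = 2.
Row 5 already has 4, leaving R5C6 = 3.
The 3 cells of cage g must have sum 8, so R6C2 = 2.
3 is placed in column 6, which forces R6C6 = 4.
Row 4 already has 6, which forces R4C1 = 2.
Row 5 now contains 3, leaving R5C1 = 6.
2 is placed in row 6; hence R6C1 = 3.
Filled in: 4 1 5 2 3 6 / 5 6 3 4 2 1 / 1 5 4 3 6 2 / 2 3 1 6 4 5 / 6 4 2 1 5 3 / 3 2 6 5 1 4.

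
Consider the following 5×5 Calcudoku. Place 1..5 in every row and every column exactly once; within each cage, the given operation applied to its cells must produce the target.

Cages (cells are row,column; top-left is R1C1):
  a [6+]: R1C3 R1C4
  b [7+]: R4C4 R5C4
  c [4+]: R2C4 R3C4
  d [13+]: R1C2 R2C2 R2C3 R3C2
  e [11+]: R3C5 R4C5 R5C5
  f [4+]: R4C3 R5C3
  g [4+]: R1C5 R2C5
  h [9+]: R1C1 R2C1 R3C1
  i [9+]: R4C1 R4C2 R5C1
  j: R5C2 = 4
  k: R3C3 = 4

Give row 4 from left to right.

Cage k is a single given cell, which forces R3C3 = 4.
J is a freebie; hence R5C2 = 4.
The 3 cells of cage e must have sum 11, which forces R4C5 = 4.
Row 2 needs a 4, and only R2C1 is open for it.
In row 1, 4 can only go at R1C4, so R1C4 = 4.
Cage a's pair has sum 6; hence R1C3 = 2.
Row 1 already has 2, so R1C1 = 3.
Row 1 already has 3, leaving R1C5 = 1.
Column 5 now contains 1; hence R2C5 = 3.
Cage h has sum 9, so R3C1 = 2.
Row 3 now contains 2, which forces R3C5 = 5.
5 is placed in column 5, which forces R5C5 = 2.
Row 1 now contains 1, which forces R1C2 = 5.
Cage d needs sum 13, leaving R2C2 = 2.
3 is placed in row 2, leaving R2C3 = 5.
3 is placed in row 2, leaving R2C4 = 1.
The 4 cells of cage d must have sum 13, leaving R3C2 = 1.
The two cells of cage c must have sum 4, which forces R3C4 = 3.
The 3 cells of cage i must have sum 9, leaving R4C2 = 3.
Row 4 now contains 3; hence R4C3 = 1.
The two cells of cage b must have sum 7, so R4C4 = 2.
Column 3 now contains 1, so R5C3 = 3.
Row 5 already has 2; hence R5C4 = 5.
Row 4 now contains 1; hence R4C1 = 5.
Row 5 already has 5; hence R5C1 = 1.
Filled in: 3 5 2 4 1 / 4 2 5 1 3 / 2 1 4 3 5 / 5 3 1 2 4 / 1 4 3 5 2.

5 3 1 2 4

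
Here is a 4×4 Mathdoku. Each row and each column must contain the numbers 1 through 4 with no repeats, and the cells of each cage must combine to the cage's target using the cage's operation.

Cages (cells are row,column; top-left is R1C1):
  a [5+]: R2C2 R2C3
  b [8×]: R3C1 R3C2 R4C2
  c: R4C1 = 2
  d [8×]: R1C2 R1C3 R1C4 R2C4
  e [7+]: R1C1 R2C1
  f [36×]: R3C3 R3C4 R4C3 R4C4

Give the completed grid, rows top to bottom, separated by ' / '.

3 1 4 2 / 4 3 2 1 / 1 2 3 4 / 2 4 1 3

Cage d needs product 8, so R2C4 = 1.
Cage c is given, leaving R4C1 = 2.
The 3 cells of cage b must have product 8, leaving R3C2 = 2.
Column 2 already has 2, so R2C2 = 3.
Cage a's pair has sum 5, which forces R2C3 = 2.
Cage e needs two cells with sum 7, so R1C1 = 3.
Cage d has product 8, which forces R1C4 = 2.
Row 2 now contains 3, leaving R2C1 = 4.
4 is placed in column 1; hence R3C1 = 1.
1 is placed in row 3; hence R3C3 = 3.
3 is placed in row 3; hence R3C4 = 4.
3 is placed in column 3, which forces R4C3 = 1.
Column 4 already has 4; hence R4C4 = 3.
Cage d needs product 8, leaving R1C2 = 1.
Column 3 already has 1, so R1C3 = 4.
Row 4 now contains 1, leaving R4C2 = 4.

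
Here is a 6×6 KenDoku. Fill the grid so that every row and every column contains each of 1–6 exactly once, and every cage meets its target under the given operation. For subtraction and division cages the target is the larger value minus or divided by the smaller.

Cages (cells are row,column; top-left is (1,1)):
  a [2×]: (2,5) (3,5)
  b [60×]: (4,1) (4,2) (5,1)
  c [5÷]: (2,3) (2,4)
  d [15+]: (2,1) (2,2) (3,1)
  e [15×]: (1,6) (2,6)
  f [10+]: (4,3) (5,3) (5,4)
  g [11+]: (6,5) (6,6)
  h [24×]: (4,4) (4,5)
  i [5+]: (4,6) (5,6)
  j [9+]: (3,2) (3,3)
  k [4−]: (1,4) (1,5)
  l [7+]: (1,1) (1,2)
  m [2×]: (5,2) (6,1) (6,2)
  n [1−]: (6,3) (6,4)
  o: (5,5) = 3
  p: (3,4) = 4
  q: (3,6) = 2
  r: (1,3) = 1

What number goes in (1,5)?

Cage r is given, leaving (1,3) = 1.
1 is placed in column 3, which forces (2,3) = 5.
Row 2 now contains 5, leaving (2,4) = 1.
Row 2 now contains 1, which forces (2,5) = 2.
Row 2 now contains 5, which forces (2,6) = 3.
Cage p is a single given cell, which forces (3,4) = 4.
2 is placed in column 5; hence (3,5) = 1.
Cage q is a single given cell, so (3,6) = 2.
Column 4 already has 4; hence (4,4) = 6.
Row 4 already has 6, leaving (4,5) = 4.
4 is placed in row 4, which forces (4,6) = 1.
Cage m has product 2, leaving (5,2) = 1.
O is a freebie, so (5,5) = 3.
Column 6 already has 1, so (5,6) = 4.
The 3 cells of cage m must have product 2, leaving (6,1) = 1.
The 3 cells of cage m must have product 2, so (6,2) = 2.
The two cells of cage k must have difference 4; hence (1,4) = 2.
Cage k's pair has difference 4, which forces (1,5) = 6.
Column 6 already has 3, which forces (1,6) = 5.
Cage d needs sum 15, leaving (3,1) = 5.
The 3 cells of cage b must have product 60, which forces (4,1) = 2.
Cage b has product 60, so (4,2) = 5.
Row 4 now contains 2, leaving (4,3) = 3.
The 3 cells of cage b must have product 60; hence (5,1) = 6.
Row 5 already has 6, so (5,3) = 2.
2 is placed in column 4; hence (5,4) = 5.
Column 4 already has 5, leaving (6,4) = 3.
6 is placed in column 5; hence (6,5) = 5.
Column 6 now contains 5, which forces (6,6) = 6.
6 is placed in column 1, which forces (2,1) = 4.
Cage d has sum 15, which forces (2,2) = 6.
Cage j needs two cells with sum 9, so (3,2) = 3.
Column 3 already has 3, leaving (3,3) = 6.
Row 6 already has 6, so (6,3) = 4.
4 is placed in column 1, which forces (1,1) = 3.
Column 2 already has 3; hence (1,2) = 4.
Filled in: 3 4 1 2 6 5 / 4 6 5 1 2 3 / 5 3 6 4 1 2 / 2 5 3 6 4 1 / 6 1 2 5 3 4 / 1 2 4 3 5 6.

6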